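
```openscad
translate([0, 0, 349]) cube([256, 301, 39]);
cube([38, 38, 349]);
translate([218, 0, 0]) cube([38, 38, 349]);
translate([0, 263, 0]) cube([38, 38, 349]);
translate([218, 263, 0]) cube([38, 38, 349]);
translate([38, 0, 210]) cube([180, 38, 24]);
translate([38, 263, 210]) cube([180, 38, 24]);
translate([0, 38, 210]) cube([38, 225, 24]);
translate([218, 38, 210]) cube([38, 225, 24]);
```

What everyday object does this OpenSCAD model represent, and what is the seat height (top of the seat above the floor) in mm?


A stool. The seat height is 388 mm.

A 256×301×39 slab at z = 349 on four corner posts — a stool. The seat top is 349 + 39 = 388 mm.


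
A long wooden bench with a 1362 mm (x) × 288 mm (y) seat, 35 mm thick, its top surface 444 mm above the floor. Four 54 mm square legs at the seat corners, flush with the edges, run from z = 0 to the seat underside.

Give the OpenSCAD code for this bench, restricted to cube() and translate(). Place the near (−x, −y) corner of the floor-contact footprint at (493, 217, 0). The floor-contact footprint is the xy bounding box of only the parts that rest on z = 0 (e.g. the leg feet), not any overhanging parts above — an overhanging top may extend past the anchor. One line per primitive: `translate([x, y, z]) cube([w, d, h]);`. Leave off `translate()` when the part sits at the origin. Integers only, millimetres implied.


// leg_h = 444 − 35 = 409
translate([493, 217, 409]) cube([1362, 288, 35]);
translate([493, 217, 0]) cube([54, 54, 409]);
translate([493, 451, 0]) cube([54, 54, 409]);
translate([1801, 217, 0]) cube([54, 54, 409]);
translate([1801, 451, 0]) cube([54, 54, 409]);


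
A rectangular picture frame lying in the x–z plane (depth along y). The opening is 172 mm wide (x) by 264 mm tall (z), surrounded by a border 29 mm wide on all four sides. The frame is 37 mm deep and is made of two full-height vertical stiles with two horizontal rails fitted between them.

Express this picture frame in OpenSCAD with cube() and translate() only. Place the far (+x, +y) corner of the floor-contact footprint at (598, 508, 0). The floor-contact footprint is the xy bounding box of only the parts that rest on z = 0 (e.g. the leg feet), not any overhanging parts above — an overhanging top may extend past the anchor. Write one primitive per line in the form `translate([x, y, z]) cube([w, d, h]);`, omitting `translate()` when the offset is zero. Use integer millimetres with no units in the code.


translate([368, 471, 0]) cube([29, 37, 322]);
translate([569, 471, 0]) cube([29, 37, 322]);
translate([397, 471, 0]) cube([172, 37, 29]);
translate([397, 471, 293]) cube([172, 37, 29]);


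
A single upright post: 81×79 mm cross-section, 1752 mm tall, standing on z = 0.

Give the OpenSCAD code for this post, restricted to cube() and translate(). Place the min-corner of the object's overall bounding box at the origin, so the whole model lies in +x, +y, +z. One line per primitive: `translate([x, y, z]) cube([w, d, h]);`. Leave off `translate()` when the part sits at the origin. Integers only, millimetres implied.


cube([81, 79, 1752]);


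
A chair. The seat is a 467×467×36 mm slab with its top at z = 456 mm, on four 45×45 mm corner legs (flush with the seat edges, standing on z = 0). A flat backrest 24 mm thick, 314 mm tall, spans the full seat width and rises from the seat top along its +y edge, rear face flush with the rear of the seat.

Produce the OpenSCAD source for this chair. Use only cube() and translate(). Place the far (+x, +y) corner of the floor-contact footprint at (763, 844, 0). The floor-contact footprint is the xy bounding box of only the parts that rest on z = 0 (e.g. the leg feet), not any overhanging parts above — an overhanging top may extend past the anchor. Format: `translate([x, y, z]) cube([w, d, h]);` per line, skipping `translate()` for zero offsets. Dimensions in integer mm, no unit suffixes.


translate([296, 377, 420]) cube([467, 467, 36]);
translate([296, 377, 0]) cube([45, 45, 420]);
translate([718, 377, 0]) cube([45, 45, 420]);
translate([296, 799, 0]) cube([45, 45, 420]);
translate([718, 799, 0]) cube([45, 45, 420]);
translate([296, 820, 456]) cube([467, 24, 314]);


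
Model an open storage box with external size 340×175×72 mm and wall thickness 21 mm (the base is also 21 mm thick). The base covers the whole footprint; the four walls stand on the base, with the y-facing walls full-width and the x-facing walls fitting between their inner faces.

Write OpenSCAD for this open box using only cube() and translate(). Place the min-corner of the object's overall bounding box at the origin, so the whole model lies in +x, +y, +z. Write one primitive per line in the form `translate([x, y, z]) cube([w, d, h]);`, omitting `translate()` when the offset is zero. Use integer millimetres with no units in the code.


cube([340, 175, 21]);
translate([0, 0, 21]) cube([340, 21, 51]);
translate([0, 154, 21]) cube([340, 21, 51]);
translate([0, 21, 21]) cube([21, 133, 51]);
translate([319, 21, 21]) cube([21, 133, 51]);


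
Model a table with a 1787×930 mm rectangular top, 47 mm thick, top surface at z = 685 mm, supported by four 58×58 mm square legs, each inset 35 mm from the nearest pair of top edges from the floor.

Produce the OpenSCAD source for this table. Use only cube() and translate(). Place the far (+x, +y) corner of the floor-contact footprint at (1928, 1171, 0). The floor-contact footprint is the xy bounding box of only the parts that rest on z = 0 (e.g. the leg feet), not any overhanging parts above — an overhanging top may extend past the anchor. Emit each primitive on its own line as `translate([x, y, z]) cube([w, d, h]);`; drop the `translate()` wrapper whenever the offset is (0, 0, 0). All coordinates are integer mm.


// leg_h = 685 - 47 = 638
translate([176, 276, 638]) cube([1787, 930, 47]);
translate([211, 311, 0]) cube([58, 58, 638]);
translate([1870, 311, 0]) cube([58, 58, 638]);
translate([211, 1113, 0]) cube([58, 58, 638]);
translate([1870, 1113, 0]) cube([58, 58, 638]);


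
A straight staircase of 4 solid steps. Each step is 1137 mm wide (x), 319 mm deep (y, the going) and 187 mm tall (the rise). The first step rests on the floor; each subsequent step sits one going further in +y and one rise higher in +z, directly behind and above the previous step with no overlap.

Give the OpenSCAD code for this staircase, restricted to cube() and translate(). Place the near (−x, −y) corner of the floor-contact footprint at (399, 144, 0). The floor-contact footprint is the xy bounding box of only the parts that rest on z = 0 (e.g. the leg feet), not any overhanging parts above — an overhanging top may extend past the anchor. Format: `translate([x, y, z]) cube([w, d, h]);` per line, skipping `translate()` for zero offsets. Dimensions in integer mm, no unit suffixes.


translate([399, 144, 0]) cube([1137, 319, 187]);
translate([399, 463, 187]) cube([1137, 319, 187]);
translate([399, 782, 374]) cube([1137, 319, 187]);
translate([399, 1101, 561]) cube([1137, 319, 187]);


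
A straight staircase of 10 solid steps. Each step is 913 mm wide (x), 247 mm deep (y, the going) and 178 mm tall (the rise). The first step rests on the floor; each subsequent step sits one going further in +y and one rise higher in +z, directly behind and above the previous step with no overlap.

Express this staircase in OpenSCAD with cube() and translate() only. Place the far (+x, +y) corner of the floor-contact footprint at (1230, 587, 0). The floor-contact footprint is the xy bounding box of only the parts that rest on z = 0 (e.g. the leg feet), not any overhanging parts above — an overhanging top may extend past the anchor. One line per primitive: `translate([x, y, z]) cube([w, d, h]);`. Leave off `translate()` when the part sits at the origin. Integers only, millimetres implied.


translate([317, 340, 0]) cube([913, 247, 178]);
translate([317, 587, 178]) cube([913, 247, 178]);
translate([317, 834, 356]) cube([913, 247, 178]);
translate([317, 1081, 534]) cube([913, 247, 178]);
translate([317, 1328, 712]) cube([913, 247, 178]);
translate([317, 1575, 890]) cube([913, 247, 178]);
translate([317, 1822, 1068]) cube([913, 247, 178]);
translate([317, 2069, 1246]) cube([913, 247, 178]);
translate([317, 2316, 1424]) cube([913, 247, 178]);
translate([317, 2563, 1602]) cube([913, 247, 178]);


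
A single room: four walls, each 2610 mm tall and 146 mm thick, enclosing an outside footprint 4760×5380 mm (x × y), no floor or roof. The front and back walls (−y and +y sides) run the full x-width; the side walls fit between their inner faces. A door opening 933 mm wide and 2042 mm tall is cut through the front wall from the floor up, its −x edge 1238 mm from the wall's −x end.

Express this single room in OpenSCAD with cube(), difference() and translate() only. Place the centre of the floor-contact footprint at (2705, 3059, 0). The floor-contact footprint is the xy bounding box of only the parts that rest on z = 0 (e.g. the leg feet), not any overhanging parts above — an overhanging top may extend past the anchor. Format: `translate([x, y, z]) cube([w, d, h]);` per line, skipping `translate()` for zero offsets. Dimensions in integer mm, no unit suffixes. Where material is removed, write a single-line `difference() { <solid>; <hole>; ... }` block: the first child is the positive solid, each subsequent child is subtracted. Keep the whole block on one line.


difference() { translate([325, 369, 0]) cube([4760, 146, 2610]); translate([1563, 369, 0]) cube([933, 146, 2042]); }
translate([325, 5603, 0]) cube([4760, 146, 2610]);
translate([325, 515, 0]) cube([146, 5088, 2610]);
translate([4939, 515, 0]) cube([146, 5088, 2610]);


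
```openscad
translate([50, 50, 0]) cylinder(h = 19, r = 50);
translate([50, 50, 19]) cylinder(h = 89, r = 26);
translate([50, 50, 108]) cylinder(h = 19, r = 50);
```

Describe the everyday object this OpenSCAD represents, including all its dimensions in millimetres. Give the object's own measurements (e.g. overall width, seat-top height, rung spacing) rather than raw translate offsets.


A spool: two coaxial disc flanges of radius 50 mm and thickness 19 mm, joined by a core cylinder of radius 26 mm and height 89 mm. The lower flange rests on z = 0 and the three cylinders share a vertical axis.


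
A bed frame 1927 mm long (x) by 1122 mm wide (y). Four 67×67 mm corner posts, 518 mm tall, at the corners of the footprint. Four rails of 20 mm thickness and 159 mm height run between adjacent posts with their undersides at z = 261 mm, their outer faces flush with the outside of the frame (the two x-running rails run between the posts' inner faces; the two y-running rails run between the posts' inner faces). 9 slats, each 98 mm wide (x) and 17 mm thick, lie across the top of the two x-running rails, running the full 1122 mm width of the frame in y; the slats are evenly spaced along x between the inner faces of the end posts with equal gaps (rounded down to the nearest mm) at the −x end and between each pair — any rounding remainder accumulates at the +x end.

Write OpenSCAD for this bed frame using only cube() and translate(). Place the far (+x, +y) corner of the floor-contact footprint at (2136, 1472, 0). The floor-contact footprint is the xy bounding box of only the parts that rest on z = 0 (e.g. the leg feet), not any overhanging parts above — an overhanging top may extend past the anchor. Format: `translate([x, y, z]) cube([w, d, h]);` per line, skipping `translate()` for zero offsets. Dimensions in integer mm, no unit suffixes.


translate([209, 350, 0]) cube([67, 67, 518]);
translate([209, 1405, 0]) cube([67, 67, 518]);
translate([2069, 350, 0]) cube([67, 67, 518]);
translate([2069, 1405, 0]) cube([67, 67, 518]);
translate([276, 350, 261]) cube([1793, 20, 159]);
translate([276, 1452, 261]) cube([1793, 20, 159]);
translate([209, 417, 261]) cube([20, 988, 159]);
translate([2116, 417, 261]) cube([20, 988, 159]);
translate([367, 350, 420]) cube([98, 1122, 17]);
translate([556, 350, 420]) cube([98, 1122, 17]);
translate([745, 350, 420]) cube([98, 1122, 17]);
translate([934, 350, 420]) cube([98, 1122, 17]);
translate([1123, 350, 420]) cube([98, 1122, 17]);
translate([1312, 350, 420]) cube([98, 1122, 17]);
translate([1501, 350, 420]) cube([98, 1122, 17]);
translate([1690, 350, 420]) cube([98, 1122, 17]);
translate([1879, 350, 420]) cube([98, 1122, 17]);


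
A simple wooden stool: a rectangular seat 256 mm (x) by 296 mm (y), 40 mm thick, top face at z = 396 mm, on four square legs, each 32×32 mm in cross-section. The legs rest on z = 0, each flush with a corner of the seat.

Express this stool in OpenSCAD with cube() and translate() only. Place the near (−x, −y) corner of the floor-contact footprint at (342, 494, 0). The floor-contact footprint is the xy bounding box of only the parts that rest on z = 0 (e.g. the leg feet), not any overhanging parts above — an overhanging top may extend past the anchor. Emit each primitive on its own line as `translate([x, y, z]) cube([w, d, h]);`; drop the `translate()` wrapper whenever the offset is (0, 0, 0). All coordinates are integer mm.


// leg_h = 396 - 40 = 356
translate([342, 494, 356]) cube([256, 296, 40]);
translate([342, 494, 0]) cube([32, 32, 356]);
translate([566, 494, 0]) cube([32, 32, 356]);
translate([342, 758, 0]) cube([32, 32, 356]);
translate([566, 758, 0]) cube([32, 32, 356]);


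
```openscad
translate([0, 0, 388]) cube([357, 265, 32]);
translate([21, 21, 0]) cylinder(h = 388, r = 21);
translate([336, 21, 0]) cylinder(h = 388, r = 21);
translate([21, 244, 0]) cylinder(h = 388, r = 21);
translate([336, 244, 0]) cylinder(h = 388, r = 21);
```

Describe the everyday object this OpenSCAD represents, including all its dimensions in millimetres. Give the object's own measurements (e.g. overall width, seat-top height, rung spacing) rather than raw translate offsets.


A four-legged stool. The seat is a 357×265×32 mm slab whose top surface is at z = 420 mm; four round legs, each 42 mm in diameter, run from the floor (z = 0) to the underside of the seat, each leg's axis is inset half a diameter from the nearest pair of seat edges (so the leg's bounding box is flush with the corner).


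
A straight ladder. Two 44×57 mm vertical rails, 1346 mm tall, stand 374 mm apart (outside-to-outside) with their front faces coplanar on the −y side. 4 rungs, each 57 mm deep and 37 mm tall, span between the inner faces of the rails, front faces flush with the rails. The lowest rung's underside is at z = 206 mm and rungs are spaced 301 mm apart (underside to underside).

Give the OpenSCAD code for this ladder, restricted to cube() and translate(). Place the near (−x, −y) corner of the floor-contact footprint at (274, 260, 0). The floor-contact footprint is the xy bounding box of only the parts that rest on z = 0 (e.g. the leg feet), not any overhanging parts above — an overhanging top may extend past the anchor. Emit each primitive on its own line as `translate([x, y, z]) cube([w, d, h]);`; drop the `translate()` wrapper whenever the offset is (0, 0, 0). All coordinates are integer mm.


translate([274, 260, 0]) cube([44, 57, 1346]);
translate([604, 260, 0]) cube([44, 57, 1346]);
translate([318, 260, 206]) cube([286, 57, 37]);
translate([318, 260, 507]) cube([286, 57, 37]);
translate([318, 260, 808]) cube([286, 57, 37]);
translate([318, 260, 1109]) cube([286, 57, 37]);


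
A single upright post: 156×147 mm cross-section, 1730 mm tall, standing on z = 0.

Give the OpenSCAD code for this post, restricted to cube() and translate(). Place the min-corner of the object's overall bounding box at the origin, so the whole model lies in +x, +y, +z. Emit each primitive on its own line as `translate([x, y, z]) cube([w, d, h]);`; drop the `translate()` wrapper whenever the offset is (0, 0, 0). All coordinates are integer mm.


cube([156, 147, 1730]);


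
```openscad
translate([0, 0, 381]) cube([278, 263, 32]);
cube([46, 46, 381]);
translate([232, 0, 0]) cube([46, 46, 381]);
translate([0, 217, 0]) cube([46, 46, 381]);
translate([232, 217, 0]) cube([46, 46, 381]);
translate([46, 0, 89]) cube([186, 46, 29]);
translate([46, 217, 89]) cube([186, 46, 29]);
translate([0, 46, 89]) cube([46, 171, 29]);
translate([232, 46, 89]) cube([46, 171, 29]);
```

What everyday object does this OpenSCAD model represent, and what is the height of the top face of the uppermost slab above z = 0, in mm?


A stool. The seat height is 413 mm.

A 278×263×32 slab at z = 381 on four corner posts — a stool. The seat top is 381 + 32 = 413 mm.


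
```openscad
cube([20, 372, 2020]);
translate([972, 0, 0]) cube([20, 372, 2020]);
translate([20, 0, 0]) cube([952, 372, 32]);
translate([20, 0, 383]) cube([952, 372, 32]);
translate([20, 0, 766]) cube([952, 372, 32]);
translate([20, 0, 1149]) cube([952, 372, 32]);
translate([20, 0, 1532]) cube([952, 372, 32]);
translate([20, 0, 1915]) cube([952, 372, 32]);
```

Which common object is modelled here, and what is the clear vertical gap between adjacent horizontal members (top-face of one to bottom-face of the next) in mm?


A bookshelf. The clear shelf gap is 351 mm.

Two tall side panels with 6 horizontal boards between them — a bookshelf. The first two shelf undersides are at z = 0 and z = 383; with shelf thickness 32, the clear gap is 383 − 0 − 32 = 351 mm.


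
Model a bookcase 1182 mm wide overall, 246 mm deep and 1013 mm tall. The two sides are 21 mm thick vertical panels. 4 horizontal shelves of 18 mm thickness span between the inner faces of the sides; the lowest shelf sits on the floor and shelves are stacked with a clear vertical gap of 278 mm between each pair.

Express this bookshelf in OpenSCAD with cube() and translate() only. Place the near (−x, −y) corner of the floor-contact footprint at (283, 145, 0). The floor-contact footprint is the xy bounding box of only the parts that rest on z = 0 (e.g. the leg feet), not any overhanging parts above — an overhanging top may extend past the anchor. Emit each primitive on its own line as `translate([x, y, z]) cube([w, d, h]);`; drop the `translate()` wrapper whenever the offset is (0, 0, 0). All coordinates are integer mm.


translate([283, 145, 0]) cube([21, 246, 1013]);
translate([1444, 145, 0]) cube([21, 246, 1013]);
translate([304, 145, 0]) cube([1140, 246, 18]);
translate([304, 145, 296]) cube([1140, 246, 18]);
translate([304, 145, 592]) cube([1140, 246, 18]);
translate([304, 145, 888]) cube([1140, 246, 18]);


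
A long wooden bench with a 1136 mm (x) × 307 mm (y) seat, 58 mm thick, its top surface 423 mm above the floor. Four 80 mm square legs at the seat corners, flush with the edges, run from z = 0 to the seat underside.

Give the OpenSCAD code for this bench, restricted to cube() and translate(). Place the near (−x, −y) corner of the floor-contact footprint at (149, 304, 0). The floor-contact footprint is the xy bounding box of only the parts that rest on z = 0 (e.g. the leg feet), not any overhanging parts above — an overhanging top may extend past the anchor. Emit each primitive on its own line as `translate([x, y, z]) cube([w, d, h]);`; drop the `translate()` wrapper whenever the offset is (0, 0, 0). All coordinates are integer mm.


translate([149, 304, 365]) cube([1136, 307, 58]);
translate([149, 304, 0]) cube([80, 80, 365]);
translate([149, 531, 0]) cube([80, 80, 365]);
translate([1205, 304, 0]) cube([80, 80, 365]);
translate([1205, 531, 0]) cube([80, 80, 365]);


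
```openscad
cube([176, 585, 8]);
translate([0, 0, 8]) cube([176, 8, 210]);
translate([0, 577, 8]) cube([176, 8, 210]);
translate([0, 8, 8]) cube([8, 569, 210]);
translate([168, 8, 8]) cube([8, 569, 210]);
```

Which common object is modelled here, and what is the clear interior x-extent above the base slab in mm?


An open box. The internal width is 160 mm.

A 176×585 base slab with four walls standing on it — an open box. The base is 176 mm wide and the walls are 8 mm thick, so the internal width is 176 − 2 × 8 = 160 mm.


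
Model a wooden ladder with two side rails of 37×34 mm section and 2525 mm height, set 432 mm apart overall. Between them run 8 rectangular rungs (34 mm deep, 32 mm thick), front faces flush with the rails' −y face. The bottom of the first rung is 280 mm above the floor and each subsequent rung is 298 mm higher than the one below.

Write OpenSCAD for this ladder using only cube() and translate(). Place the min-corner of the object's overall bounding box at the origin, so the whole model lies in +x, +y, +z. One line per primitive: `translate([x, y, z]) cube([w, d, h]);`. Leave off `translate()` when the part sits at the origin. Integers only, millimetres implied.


// rung span = 432 - 2*37 = 358
// rung[k] z = 280 + k*298
cube([37, 34, 2525]);
translate([395, 0, 0]) cube([37, 34, 2525]);
translate([37, 0, 280]) cube([358, 34, 32]);
translate([37, 0, 578]) cube([358, 34, 32]);
translate([37, 0, 876]) cube([358, 34, 32]);
translate([37, 0, 1174]) cube([358, 34, 32]);
translate([37, 0, 1472]) cube([358, 34, 32]);
translate([37, 0, 1770]) cube([358, 34, 32]);
translate([37, 0, 2068]) cube([358, 34, 32]);
translate([37, 0, 2366]) cube([358, 34, 32]);


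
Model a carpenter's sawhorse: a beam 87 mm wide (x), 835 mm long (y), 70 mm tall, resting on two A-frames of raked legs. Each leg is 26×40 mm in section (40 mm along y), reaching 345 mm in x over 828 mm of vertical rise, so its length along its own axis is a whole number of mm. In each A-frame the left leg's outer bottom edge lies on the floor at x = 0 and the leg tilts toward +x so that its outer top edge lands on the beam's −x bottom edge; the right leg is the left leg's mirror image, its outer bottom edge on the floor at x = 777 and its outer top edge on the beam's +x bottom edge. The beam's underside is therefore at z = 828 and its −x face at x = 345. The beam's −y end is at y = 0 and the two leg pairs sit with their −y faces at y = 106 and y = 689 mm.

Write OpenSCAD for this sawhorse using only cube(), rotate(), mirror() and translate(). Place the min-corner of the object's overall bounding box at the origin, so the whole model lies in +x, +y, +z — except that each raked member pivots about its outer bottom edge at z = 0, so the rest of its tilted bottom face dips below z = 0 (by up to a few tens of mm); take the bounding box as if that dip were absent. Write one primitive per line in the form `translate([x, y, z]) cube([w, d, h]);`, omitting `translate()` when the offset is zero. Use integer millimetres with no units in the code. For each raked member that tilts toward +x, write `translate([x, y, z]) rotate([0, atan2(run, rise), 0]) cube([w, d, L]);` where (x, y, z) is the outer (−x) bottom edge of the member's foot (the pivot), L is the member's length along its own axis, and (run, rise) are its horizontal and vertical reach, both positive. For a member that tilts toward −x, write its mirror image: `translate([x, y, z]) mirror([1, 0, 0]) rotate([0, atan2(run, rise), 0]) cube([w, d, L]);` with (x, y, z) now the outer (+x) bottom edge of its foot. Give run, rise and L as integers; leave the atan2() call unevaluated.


translate([345, 0, 828]) cube([87, 835, 70]);
translate([0, 106, 0]) rotate([0, atan2(345, 828), 0]) cube([26, 40, 897]);
translate([777, 106, 0]) mirror([1, 0, 0]) rotate([0, atan2(345, 828), 0]) cube([26, 40, 897]);
translate([0, 689, 0]) rotate([0, atan2(345, 828), 0]) cube([26, 40, 897]);
translate([777, 689, 0]) mirror([1, 0, 0]) rotate([0, atan2(345, 828), 0]) cube([26, 40, 897]);


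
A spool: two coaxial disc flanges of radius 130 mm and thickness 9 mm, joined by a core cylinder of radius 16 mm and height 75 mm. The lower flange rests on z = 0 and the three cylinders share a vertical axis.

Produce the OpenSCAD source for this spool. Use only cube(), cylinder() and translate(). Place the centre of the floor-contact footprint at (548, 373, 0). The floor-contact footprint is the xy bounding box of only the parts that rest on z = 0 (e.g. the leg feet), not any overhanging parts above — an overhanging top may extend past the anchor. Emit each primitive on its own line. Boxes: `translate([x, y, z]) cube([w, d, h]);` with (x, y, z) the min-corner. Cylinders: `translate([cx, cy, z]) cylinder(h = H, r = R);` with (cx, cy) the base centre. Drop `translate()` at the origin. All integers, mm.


translate([548, 373, 0]) cylinder(h = 9, r = 130);
translate([548, 373, 9]) cylinder(h = 75, r = 16);
translate([548, 373, 84]) cylinder(h = 9, r = 130);


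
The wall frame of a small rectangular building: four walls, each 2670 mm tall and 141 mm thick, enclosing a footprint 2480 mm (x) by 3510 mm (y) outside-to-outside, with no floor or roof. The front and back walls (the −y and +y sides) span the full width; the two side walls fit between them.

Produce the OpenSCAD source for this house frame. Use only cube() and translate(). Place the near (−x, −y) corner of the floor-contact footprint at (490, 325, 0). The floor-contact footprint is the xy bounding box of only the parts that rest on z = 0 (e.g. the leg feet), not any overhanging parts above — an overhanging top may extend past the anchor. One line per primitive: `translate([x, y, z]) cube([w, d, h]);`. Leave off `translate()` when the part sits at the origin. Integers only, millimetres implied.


translate([490, 325, 0]) cube([2480, 141, 2670]);
translate([490, 3694, 0]) cube([2480, 141, 2670]);
translate([490, 466, 0]) cube([141, 3228, 2670]);
translate([2829, 466, 0]) cube([141, 3228, 2670]);


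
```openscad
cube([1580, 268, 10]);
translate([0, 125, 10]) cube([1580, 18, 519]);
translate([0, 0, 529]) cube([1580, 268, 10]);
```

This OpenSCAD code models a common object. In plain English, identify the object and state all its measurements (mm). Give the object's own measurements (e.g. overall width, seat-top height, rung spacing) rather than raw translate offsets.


An I-beam lying along x, 1580 mm long. Overall section height 539 mm. Two flanges 268 mm wide (y) and 10 mm thick, one on the floor and one at the top; a web 18 mm thick runs between them, centred on the flange width.


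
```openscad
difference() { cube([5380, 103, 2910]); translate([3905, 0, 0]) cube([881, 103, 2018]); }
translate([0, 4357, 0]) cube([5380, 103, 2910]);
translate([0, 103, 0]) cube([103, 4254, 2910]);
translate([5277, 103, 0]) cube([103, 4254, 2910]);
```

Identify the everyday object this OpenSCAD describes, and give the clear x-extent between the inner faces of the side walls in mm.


A single room. The interior width is 5174 mm.

Four walls enclosing a rectangle with a door in the front wall — a room. Outside width 5380 minus two 103 mm walls gives 5174 mm.


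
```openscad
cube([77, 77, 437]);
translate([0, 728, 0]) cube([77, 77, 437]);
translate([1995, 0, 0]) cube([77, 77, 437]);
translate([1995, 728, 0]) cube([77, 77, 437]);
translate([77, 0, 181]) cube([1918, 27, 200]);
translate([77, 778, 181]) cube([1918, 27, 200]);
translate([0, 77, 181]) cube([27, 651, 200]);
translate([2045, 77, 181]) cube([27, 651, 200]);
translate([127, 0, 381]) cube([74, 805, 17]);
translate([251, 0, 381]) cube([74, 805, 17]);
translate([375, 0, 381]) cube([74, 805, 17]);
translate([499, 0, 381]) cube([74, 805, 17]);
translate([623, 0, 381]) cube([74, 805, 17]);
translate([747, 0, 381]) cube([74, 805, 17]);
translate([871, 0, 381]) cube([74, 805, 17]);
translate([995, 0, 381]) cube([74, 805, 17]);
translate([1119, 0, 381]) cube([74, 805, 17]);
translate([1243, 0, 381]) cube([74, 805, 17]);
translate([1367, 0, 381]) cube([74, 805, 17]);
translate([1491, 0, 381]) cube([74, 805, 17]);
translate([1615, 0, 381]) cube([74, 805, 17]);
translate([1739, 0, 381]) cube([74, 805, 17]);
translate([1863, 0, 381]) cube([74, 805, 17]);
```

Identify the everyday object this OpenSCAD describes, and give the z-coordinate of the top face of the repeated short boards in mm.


A bed frame. The slat-top height is 398 mm.

Four posts, four rails, and a row of slats — a bed frame. Slats sit on the rails at z = 181 + 200 = 381; with slat thickness 17, the top is 398 mm.


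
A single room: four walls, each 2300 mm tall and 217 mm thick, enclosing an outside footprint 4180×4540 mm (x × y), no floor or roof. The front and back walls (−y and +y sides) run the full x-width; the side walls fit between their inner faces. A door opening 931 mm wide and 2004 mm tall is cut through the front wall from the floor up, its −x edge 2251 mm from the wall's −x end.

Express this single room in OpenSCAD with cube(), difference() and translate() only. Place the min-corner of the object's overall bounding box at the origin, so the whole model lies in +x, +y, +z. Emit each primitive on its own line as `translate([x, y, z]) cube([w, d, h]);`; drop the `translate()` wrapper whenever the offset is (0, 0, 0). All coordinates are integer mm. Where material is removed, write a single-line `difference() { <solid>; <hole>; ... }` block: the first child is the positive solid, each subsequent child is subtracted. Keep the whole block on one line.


difference() { cube([4180, 217, 2300]); translate([2251, 0, 0]) cube([931, 217, 2004]); }
translate([0, 4323, 0]) cube([4180, 217, 2300]);
translate([0, 217, 0]) cube([217, 4106, 2300]);
translate([3963, 217, 0]) cube([217, 4106, 2300]);


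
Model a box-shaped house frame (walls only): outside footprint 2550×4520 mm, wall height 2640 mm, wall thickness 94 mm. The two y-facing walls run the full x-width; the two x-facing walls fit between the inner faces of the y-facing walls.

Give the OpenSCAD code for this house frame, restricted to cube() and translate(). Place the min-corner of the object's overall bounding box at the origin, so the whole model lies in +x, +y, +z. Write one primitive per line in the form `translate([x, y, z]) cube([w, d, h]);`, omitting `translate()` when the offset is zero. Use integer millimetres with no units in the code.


cube([2550, 94, 2640]);
translate([0, 4426, 0]) cube([2550, 94, 2640]);
translate([0, 94, 0]) cube([94, 4332, 2640]);
translate([2456, 94, 0]) cube([94, 4332, 2640]);


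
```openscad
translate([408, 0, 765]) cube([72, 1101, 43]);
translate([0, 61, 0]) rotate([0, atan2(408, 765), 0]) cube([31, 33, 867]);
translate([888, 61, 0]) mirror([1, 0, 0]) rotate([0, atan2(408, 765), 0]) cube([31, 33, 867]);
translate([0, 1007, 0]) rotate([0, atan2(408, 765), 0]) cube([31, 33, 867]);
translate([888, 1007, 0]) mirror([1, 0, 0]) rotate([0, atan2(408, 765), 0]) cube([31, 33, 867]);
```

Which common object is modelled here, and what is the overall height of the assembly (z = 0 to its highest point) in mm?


A sawhorse. The overall height is 808 mm.

A beam across two mirrored pairs of raked legs — a sawhorse. The beam's underside is at z = 765 (matching the legs' vertical rise in atan2(408, 765)) and the beam is 43 mm tall, so its top is at 765 + 43 = 808 mm. The raked legs top out at the beam's underside, so that is the highest point.


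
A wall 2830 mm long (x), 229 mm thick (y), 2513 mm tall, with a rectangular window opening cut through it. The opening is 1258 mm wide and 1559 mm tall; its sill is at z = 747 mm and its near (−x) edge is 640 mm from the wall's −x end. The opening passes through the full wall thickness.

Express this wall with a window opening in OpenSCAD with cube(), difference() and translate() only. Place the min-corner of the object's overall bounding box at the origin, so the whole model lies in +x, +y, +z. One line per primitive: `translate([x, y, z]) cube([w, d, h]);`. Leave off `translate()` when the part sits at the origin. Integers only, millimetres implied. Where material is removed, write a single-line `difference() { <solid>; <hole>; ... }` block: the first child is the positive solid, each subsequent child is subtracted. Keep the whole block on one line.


difference() { cube([2830, 229, 2513]); translate([640, 0, 747]) cube([1258, 229, 1559]); }


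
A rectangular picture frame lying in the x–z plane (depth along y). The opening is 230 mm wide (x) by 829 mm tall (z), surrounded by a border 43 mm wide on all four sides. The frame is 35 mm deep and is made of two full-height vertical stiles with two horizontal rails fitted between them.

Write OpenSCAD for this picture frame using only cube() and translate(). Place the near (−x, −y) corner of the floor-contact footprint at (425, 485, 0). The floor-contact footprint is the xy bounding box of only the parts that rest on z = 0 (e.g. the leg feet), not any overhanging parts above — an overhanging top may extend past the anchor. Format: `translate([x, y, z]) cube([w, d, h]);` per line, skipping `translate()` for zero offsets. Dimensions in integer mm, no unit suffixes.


translate([425, 485, 0]) cube([43, 35, 915]);
translate([698, 485, 0]) cube([43, 35, 915]);
translate([468, 485, 0]) cube([230, 35, 43]);
translate([468, 485, 872]) cube([230, 35, 43]);


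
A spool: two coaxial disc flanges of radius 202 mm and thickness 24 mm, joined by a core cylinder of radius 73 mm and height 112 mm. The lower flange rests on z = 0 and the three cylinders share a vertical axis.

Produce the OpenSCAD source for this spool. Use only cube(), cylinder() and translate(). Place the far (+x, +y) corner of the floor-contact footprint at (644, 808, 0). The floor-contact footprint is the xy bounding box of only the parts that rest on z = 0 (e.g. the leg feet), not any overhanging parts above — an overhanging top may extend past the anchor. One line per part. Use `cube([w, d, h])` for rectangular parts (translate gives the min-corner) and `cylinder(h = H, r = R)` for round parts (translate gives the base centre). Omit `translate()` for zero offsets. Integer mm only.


translate([442, 606, 0]) cylinder(h = 24, r = 202);
translate([442, 606, 24]) cylinder(h = 112, r = 73);
translate([442, 606, 136]) cylinder(h = 24, r = 202);


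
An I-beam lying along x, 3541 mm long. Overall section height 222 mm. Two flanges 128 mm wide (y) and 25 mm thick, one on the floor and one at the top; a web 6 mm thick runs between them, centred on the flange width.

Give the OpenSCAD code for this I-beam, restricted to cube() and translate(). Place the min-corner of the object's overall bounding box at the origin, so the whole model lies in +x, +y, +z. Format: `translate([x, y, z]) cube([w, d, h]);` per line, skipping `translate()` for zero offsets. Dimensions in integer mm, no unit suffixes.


cube([3541, 128, 25]);
translate([0, 61, 25]) cube([3541, 6, 172]);
translate([0, 0, 197]) cube([3541, 128, 25]);


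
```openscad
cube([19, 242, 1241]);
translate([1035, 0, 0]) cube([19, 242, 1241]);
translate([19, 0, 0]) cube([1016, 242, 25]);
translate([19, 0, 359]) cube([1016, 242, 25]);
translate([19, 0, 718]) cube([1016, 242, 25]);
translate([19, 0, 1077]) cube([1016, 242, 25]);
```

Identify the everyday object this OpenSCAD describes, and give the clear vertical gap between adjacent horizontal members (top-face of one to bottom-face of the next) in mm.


A bookshelf. The clear shelf gap is 334 mm.

Two tall side panels with 4 horizontal boards between them — a bookshelf. The first two shelf undersides are at z = 0 and z = 359; with shelf thickness 25, the clear gap is 359 − 0 − 25 = 334 mm.


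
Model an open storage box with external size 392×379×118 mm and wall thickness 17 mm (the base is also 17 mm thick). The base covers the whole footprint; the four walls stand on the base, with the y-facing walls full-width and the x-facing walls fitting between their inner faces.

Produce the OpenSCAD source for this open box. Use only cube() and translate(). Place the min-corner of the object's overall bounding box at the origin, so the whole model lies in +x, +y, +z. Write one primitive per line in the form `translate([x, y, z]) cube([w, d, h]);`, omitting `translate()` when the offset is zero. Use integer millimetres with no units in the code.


cube([392, 379, 17]);
translate([0, 0, 17]) cube([392, 17, 101]);
translate([0, 362, 17]) cube([392, 17, 101]);
translate([0, 17, 17]) cube([17, 345, 101]);
translate([375, 17, 17]) cube([17, 345, 101]);


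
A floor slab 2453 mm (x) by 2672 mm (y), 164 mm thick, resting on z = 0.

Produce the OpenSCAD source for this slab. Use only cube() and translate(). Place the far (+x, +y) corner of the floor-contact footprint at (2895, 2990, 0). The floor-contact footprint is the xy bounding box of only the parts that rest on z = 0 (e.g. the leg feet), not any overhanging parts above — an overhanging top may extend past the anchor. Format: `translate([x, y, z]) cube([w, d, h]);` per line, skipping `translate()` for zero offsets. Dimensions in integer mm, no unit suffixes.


translate([442, 318, 0]) cube([2453, 2672, 164]);


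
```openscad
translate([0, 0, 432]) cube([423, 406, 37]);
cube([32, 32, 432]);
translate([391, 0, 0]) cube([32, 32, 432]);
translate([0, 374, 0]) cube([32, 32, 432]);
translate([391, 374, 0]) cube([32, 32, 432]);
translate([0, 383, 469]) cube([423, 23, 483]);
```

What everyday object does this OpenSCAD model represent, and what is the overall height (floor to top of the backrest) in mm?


A chair. The overall height is 952 mm.

A slab on four corner posts with a tall panel at the back — a chair. The seat slab sits at z = 432 with thickness 37, and the 483 mm backrest starts at the seat top, so the overall height is 432 + 37 + 483 = 952 mm.


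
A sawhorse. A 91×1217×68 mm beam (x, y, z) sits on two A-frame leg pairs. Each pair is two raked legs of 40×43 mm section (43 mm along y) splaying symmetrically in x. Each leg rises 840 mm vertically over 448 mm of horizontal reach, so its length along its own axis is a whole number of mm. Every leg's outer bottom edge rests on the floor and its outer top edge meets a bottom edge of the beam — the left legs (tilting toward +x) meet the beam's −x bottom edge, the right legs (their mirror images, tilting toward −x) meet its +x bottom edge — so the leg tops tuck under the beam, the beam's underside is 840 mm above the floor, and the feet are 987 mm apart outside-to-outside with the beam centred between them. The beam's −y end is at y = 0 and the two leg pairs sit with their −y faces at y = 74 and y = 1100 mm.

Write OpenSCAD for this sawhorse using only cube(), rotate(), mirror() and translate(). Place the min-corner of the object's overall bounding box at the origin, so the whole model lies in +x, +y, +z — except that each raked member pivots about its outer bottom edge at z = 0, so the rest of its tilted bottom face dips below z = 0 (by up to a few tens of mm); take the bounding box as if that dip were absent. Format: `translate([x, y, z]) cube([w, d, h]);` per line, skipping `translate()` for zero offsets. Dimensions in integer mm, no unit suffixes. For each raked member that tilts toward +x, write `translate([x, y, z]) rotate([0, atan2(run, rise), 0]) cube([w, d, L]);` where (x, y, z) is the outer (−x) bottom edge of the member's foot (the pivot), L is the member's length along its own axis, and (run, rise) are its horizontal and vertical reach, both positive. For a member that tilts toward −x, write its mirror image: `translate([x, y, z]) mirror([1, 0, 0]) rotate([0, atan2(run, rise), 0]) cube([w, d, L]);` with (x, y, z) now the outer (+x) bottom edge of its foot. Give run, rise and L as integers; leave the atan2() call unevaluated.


translate([448, 0, 840]) cube([91, 1217, 68]);
translate([0, 74, 0]) rotate([0, atan2(448, 840), 0]) cube([40, 43, 952]);
translate([987, 74, 0]) mirror([1, 0, 0]) rotate([0, atan2(448, 840), 0]) cube([40, 43, 952]);
translate([0, 1100, 0]) rotate([0, atan2(448, 840), 0]) cube([40, 43, 952]);
translate([987, 1100, 0]) mirror([1, 0, 0]) rotate([0, atan2(448, 840), 0]) cube([40, 43, 952]);


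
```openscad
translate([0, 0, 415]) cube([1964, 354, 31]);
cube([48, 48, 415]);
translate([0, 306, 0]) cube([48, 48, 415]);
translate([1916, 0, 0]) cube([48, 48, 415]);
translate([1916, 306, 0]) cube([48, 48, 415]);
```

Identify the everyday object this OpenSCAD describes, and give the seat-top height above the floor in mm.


A bench. The seat-top height is 446 mm.

A long slab on four corner posts — a bench. The slab sits at z = 415 with thickness 31, so the top is 415 + 31 = 446 mm.


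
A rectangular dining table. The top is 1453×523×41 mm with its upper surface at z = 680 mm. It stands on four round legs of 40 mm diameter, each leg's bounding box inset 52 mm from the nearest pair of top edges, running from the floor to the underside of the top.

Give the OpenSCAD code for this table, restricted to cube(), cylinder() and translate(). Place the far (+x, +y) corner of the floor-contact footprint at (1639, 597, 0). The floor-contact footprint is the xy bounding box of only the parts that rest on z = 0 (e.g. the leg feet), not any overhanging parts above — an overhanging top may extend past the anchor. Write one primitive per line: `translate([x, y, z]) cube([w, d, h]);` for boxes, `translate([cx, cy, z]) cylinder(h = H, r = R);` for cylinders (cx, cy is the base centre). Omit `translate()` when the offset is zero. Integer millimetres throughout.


// leg_h = 680 - 41 = 639
translate([238, 126, 639]) cube([1453, 523, 41]);
translate([310, 198, 0]) cylinder(h = 639, r = 20);
translate([1619, 198, 0]) cylinder(h = 639, r = 20);
translate([310, 577, 0]) cylinder(h = 639, r = 20);
translate([1619, 577, 0]) cylinder(h = 639, r = 20);
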